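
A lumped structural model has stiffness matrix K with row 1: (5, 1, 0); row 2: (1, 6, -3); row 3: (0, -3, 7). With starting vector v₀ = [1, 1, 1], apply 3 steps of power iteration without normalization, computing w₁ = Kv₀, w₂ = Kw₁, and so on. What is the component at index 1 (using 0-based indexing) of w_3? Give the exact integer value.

w1 = Kv₀ = (6, 4, 4)
w2 = Kw1 = (34, 18, 16)
w3 = Kw2 = (188, 94, 58)
The requested component of w3 is 94.

94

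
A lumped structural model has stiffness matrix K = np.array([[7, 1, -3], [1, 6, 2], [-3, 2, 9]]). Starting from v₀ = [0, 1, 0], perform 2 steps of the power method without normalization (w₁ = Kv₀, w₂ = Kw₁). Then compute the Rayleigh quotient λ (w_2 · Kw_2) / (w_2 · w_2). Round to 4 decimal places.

λ ≈ 8.4823

w1 = Kv₀ = (7·0 + 1·1 + (-3)·0; 1·0 + 6·1 + 2·0; (-3)·0 + 2·1 + 9·0) = (1, 6, 2)
w2 = Kw1 = (7·1 + 1·6 + (-3)·2; 1·1 + 6·6 + 2·2; (-3)·1 + 2·6 + 9·2) = (7, 41, 27)
Kw2 = (9, 307, 304)
w2·Kw2 = 7·9 + 41·307 + 27·304 = 20858; w2·w2 = 7·7 + 41·41 + 27·27 = 2459
λ ≈ 20858/2459 = 8.4823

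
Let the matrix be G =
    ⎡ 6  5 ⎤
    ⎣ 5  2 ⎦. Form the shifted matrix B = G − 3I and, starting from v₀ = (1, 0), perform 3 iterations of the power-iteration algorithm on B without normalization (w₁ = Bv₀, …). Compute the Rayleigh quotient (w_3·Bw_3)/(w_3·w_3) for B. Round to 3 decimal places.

B = G − 3I has rows (3, 5); (5, -1)
w1 = Bv₀ = (3, 5)
w2 = Bw1 = (34, 10)
w3 = Bw2 = (152, 160)
Bw3 = (1256, 600)
w3·Bw3 = 286912; w3·w3 = 48704; μ ≈ 286912/48704 = 5.891

5.891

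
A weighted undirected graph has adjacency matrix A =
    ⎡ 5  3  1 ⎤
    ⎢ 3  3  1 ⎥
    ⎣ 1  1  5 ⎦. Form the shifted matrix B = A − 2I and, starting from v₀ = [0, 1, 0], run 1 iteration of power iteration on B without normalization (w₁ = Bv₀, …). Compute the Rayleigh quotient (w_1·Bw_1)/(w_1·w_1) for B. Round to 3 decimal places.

5.182

B = A − 2I has rows (3, 3, 1); (3, 1, 1); (1, 1, 3)
w1 = Bv₀ = (3·0 + 3·1 + 1·0; 3·0 + 1·1 + 1·0; 1·0 + 1·1 + 3·0) = (3, 1, 1)
Bw1 = (13, 11, 7)
w1·Bw1 = 57; w1·w1 = 11; μ ≈ 57/11 = 5.182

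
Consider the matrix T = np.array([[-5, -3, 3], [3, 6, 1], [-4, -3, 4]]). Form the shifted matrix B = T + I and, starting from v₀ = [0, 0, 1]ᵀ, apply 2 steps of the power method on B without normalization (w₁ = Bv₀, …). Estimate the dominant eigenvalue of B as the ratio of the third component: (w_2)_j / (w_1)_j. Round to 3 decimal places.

μ ≈ 2.000

B = T + I has rows (-4, -3, 3); (3, 7, 1); (-4, -3, 5)
w1 = Bv₀ = (3, 1, 5)
w2 = Bw1 = (0, 21, 10)
Ratio: 10/5 = 2.000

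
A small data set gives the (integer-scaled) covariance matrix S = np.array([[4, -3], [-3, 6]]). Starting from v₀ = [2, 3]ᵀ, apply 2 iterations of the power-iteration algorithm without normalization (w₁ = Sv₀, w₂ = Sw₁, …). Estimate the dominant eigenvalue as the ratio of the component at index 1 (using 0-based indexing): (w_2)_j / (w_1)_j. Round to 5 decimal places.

6.25000

w1 = Sv₀ = (4·2 + (-3)·3; (-3)·2 + 6·3) = (-1, 12)
w2 = Sw1 = (4·(-1) + (-3)·12; (-3)·(-1) + 6·12) = (-40, 75)
Ratio at component: 75 / 12 = 6.25000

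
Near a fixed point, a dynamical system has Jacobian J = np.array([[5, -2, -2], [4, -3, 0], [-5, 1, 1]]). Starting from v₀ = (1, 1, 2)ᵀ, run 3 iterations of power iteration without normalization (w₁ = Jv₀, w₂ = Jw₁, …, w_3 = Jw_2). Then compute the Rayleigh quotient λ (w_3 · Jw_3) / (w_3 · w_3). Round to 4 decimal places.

λ ≈ 3.2941

w1 = Jv₀ = (5·1 + (-2)·1 + (-2)·2; 4·1 + (-3)·1 + 0·2; (-5)·1 + 1·1 + 1·2) = (-1, 1, -2)
w2 = Jw1 = (5·(-1) + (-2)·1 + (-2)·(-2); 4·(-1) + (-3)·1 + 0·(-2); (-5)·(-1) + 1·1 + 1·(-2)) = (-3, -7, 4)
w3 = Jw2 = (-9, 9, 12)
Jw3 = (-87, -63, 66)
w3·Jw3 = (-9)·(-87) + 9·(-63) + 12·66 = 1008; w3·w3 = (-9)·(-9) + 9·9 + 12·12 = 306
λ ≈ 1008/306 = 3.2941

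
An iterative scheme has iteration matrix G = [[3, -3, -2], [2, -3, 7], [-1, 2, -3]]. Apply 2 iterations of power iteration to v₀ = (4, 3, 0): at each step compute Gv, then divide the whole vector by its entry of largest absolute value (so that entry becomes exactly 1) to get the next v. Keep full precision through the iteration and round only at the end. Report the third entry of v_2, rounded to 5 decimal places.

-0.47826

Gv0 = (3.000000, -1.000000, 2.000000); divide by 3.000000 → v1 = (1.000000, -0.333333, 0.666667)
Gv1 = (2.666667, 7.666667, -3.666667); divide by 7.666667 → v2 = (0.347826, 1.000000, -0.478261)
Requested entry of v2: -11/23 = -0.47826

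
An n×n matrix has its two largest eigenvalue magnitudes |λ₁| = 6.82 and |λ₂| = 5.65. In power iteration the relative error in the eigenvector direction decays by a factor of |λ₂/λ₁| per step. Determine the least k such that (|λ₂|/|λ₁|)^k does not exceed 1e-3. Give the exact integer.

|λ₂/λ₁| = 5.65/6.82 = 0.82845
Need k ≥ ln(1e-3) / ln(0.82845) = -6.9078 / -0.1882 ≈ 36.704
Smallest integer k satisfying the bound: 37

37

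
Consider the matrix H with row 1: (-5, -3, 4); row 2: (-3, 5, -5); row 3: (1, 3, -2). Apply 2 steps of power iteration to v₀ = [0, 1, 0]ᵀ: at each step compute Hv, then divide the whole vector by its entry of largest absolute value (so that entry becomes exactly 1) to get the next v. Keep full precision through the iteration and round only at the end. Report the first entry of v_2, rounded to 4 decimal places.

0.6316

Hv0 = (-3.00000, 5.00000, 3.00000); divide by 5.00000 → v1 = (-0.60000, 1.00000, 0.60000)
Hv1 = (2.40000, 3.80000, 1.20000); divide by 3.80000 → v2 = (0.63158, 1.00000, 0.31579)
Requested entry of v2: 12/19 = 0.6316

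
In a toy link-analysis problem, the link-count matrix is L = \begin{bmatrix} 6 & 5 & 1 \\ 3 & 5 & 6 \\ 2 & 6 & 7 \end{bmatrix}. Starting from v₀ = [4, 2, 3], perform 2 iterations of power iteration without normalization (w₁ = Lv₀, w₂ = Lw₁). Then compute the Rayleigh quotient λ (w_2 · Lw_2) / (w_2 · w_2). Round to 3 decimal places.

λ ≈ 13.864

w1 = Lv₀ = (6·4 + 5·2 + 1·3; 3·4 + 5·2 + 6·3; 2·4 + 6·2 + 7·3) = (37, 40, 41)
w2 = Lw1 = (6·37 + 5·40 + 1·41; 3·37 + 5·40 + 6·41; 2·37 + 6·40 + 7·41) = (463, 557, 601)
Lw2 = (6164, 7780, 8475)
w2·Lw2 = 463·6164 + 557·7780 + 601·8475 = 12280867; w2·w2 = 463·463 + 557·557 + 601·601 = 885819
λ ≈ 12280867/885819 = 13.864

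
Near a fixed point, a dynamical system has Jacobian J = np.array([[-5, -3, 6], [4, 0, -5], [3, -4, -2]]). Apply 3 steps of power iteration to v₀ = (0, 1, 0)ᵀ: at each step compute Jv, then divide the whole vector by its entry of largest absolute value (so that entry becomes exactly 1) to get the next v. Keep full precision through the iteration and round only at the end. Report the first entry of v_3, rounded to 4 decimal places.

-0.2632

Jv0 = (-3.00000, 0.00000, -4.00000); divide by -4.00000 → v1 = (0.75000, 0.00000, 1.00000)
Jv1 = (2.25000, -2.00000, 0.25000); divide by 2.25000 → v2 = (1.00000, -0.88889, 0.11111)
Jv2 = (-1.66667, 3.44444, 6.33333); divide by 6.33333 → v3 = (-0.26316, 0.54386, 1.00000)
Requested entry of v3: 15/-57 = -0.2632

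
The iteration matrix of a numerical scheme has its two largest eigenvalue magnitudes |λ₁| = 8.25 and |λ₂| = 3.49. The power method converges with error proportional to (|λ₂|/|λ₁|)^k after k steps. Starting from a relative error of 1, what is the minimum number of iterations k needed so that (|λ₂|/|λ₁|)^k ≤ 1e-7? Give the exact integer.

|λ₂/λ₁| = 3.49/8.25 = 0.42303
Need k ≥ ln(1e-7) / ln(0.42303) = -16.1181 / -0.8603 ≈ 18.735
Smallest integer k satisfying the bound: 19

19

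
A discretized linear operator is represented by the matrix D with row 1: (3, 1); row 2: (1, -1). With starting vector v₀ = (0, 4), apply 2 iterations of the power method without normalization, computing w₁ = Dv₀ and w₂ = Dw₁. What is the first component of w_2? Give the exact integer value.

8

w1 = Dv₀ = (3·0 + 1·4; 1·0 + (-1)·4) = (4, -4)
w2 = Dw1 = (3·4 + 1·(-4); 1·4 + (-1)·(-4)) = (8, 8)
The requested component of w2 is 8.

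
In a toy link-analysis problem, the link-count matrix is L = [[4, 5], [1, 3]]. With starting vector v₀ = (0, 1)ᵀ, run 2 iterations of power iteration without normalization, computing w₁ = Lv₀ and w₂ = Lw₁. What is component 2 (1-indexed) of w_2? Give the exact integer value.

14

w1 = Lv₀ = (4·0 + 5·1; 1·0 + 3·1) = (5, 3)
w2 = Lw1 = (4·5 + 5·3; 1·5 + 3·3) = (35, 14)
The requested component of w2 is 14.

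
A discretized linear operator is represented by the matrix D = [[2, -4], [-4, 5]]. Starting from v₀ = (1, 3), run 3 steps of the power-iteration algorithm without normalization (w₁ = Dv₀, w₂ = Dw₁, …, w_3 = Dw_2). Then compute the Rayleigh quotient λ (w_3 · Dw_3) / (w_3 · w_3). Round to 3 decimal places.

7.772

w1 = Dv₀ = (-10, 11)
w2 = Dw1 = (-64, 95)
w3 = Dw2 = (-508, 731)
Dw3 = (-3940, 5687)
w3·Dw3 = (-508)·(-3940) + 731·5687 = 6158717; w3·w3 = (-508)·(-508) + 731·731 = 792425
λ ≈ 6158717/792425 = 7.772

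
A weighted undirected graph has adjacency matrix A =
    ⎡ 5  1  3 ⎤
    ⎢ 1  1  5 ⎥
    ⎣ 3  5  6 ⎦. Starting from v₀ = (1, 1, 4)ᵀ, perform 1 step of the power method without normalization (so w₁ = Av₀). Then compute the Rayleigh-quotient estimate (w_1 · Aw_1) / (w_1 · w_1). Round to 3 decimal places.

w1 = Av₀ = (5·1 + 1·1 + 3·4; 1·1 + 1·1 + 5·4; 3·1 + 5·1 + 6·4) = (18, 22, 32)
Aw1 = (208, 200, 356)
w1·Aw1 = 18·208 + 22·200 + 32·356 = 19536; w1·w1 = 18·18 + 22·22 + 32·32 = 1832
λ ≈ 19536/1832 = 10.664

10.664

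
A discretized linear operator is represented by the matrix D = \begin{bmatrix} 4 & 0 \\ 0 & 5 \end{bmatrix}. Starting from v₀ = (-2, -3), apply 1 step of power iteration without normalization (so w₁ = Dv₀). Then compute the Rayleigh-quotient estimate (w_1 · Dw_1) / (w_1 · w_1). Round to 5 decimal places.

4.77855

w1 = Dv₀ = (-8, -15)
Dw1 = (-32, -75)
w1·Dw1 = (-8)·(-32) + (-15)·(-75) = 1381; w1·w1 = (-8)·(-8) + (-15)·(-15) = 289
λ ≈ 1381/289 = 4.77855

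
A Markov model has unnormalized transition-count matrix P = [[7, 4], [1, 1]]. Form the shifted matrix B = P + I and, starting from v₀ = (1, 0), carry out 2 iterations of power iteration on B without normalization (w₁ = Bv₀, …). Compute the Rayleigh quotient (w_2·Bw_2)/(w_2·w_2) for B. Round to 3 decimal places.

B = P + I has rows (8, 4); (1, 2)
w1 = Bv₀ = (8·1 + 4·0; 1·1 + 2·0) = (8, 1)
w2 = Bw1 = (8·8 + 4·1; 1·8 + 2·1) = (68, 10)
Bw2 = (584, 88)
w2·Bw2 = 40592; w2·w2 = 4724; μ ≈ 40592/4724 = 8.593

8.593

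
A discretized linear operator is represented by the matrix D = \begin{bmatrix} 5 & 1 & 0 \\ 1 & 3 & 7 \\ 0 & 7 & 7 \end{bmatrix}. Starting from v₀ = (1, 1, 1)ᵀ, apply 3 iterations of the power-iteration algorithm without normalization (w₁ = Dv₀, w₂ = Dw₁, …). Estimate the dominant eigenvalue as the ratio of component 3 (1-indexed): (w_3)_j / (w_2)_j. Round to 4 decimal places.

λ ≈ 12.4800

w1 = Dv₀ = (5·1 + 1·1 + 0·1; 1·1 + 3·1 + 7·1; 0·1 + 7·1 + 7·1) = (6, 11, 14)
w2 = Dw1 = (5·6 + 1·11 + 0·14; 1·6 + 3·11 + 7·14; 0·6 + 7·11 + 7·14) = (41, 137, 175)
w3 = Dw2 = (342, 1677, 2184)
Ratio at component: 2184 / 175 = 12.4800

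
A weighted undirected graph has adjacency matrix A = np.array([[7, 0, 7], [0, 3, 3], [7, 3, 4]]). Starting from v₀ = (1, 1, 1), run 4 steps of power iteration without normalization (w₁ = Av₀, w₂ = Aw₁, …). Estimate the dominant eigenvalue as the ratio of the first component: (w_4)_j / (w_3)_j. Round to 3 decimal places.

13.087

w1 = Av₀ = (7·1 + 0·1 + 7·1; 0·1 + 3·1 + 3·1; 7·1 + 3·1 + 4·1) = (14, 6, 14)
w2 = Aw1 = (7·14 + 0·6 + 7·14; 0·14 + 3·6 + 3·14; 7·14 + 3·6 + 4·14) = (196, 60, 172)
w3 = Aw2 = (2576, 696, 2240)
w4 = Aw3 = (33712, 8808, 29080)
Ratio at component: 33712 / 2576 = 13.087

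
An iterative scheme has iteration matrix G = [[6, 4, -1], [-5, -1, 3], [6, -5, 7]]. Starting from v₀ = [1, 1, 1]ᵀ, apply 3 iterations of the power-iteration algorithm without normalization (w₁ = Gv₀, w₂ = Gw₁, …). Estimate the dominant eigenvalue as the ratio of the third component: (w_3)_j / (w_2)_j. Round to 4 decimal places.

w1 = Gv₀ = (6·1 + 4·1 + (-1)·1; (-5)·1 + (-1)·1 + 3·1; 6·1 + (-5)·1 + 7·1) = (9, -3, 8)
w2 = Gw1 = (6·9 + 4·(-3) + (-1)·8; (-5)·9 + (-1)·(-3) + 3·8; 6·9 + (-5)·(-3) + 7·8) = (34, -18, 125)
w3 = Gw2 = (7, 223, 1169)
Ratio at component: 1169 / 125 = 9.3520

9.3520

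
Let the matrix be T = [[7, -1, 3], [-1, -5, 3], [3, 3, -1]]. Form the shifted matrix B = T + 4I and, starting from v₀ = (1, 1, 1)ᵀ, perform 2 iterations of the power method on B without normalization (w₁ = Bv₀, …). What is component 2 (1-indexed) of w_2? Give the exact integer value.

B = T + 4I has rows (11, -1, 3); (-1, -1, 3); (3, 3, 3)
w1 = Bv₀ = (11·1 + (-1)·1 + 3·1; (-1)·1 + (-1)·1 + 3·1; 3·1 + 3·1 + 3·1) = (13, 1, 9)
w2 = Bw1 = (11·13 + (-1)·1 + 3·9; (-1)·13 + (-1)·1 + 3·9; 3·13 + 3·1 + 3·9) = (169, 13, 69)
Requested component of w2: 13

13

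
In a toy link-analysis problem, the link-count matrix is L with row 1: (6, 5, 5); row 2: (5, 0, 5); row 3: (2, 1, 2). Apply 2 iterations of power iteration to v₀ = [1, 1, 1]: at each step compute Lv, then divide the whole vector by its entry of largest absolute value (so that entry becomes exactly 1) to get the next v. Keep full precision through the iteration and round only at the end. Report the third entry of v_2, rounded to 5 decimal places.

Lv0 = (16.000000, 10.000000, 5.000000); divide by 16.000000 → v1 = (1.000000, 0.625000, 0.312500)
Lv1 = (10.687500, 6.562500, 3.250000); divide by 10.687500 → v2 = (1.000000, 0.614035, 0.304094)
Requested entry of v2: 52/171 = 0.30409

0.30409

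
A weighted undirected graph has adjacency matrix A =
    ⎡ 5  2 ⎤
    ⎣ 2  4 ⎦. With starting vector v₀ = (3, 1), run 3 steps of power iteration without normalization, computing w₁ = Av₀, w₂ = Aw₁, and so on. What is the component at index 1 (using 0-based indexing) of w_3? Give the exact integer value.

506

w1 = Av₀ = (5·3 + 2·1; 2·3 + 4·1) = (17, 10)
w2 = Aw1 = (5·17 + 2·10; 2·17 + 4·10) = (105, 74)
w3 = Aw2 = (673, 506)
The requested component of w3 is 506.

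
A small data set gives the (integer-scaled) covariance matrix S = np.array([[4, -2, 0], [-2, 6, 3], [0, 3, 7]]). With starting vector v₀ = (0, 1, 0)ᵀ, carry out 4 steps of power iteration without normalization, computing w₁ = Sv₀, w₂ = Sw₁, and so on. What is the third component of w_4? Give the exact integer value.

w1 = Sv₀ = (-2, 6, 3)
w2 = Sw1 = (-20, 49, 39)
w3 = Sw2 = (-178, 451, 420)
w4 = Sw3 = (-1614, 4322, 4293)
The requested component of w4 is 4293.

4293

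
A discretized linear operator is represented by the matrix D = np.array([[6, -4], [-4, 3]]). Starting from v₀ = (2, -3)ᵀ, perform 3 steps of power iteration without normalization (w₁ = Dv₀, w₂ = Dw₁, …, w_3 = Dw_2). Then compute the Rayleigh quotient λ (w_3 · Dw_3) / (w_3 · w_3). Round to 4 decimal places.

w1 = Dv₀ = (24, -17)
w2 = Dw1 = (212, -147)
w3 = Dw2 = (1860, -1289)
Dw3 = (16316, -11307)
w3·Dw3 = 1860·16316 + (-1289)·(-11307) = 44922483; w3·w3 = 1860·1860 + (-1289)·(-1289) = 5121121
λ ≈ 44922483/5121121 = 8.7720

8.7720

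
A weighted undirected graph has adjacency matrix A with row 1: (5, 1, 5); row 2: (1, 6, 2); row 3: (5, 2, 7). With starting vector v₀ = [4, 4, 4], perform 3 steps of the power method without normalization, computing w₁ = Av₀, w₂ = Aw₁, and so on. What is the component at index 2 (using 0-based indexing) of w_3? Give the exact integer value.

8212

w1 = Av₀ = (44, 36, 56)
w2 = Aw1 = (536, 372, 684)
w3 = Aw2 = (6472, 4136, 8212)
The requested component of w3 is 8212.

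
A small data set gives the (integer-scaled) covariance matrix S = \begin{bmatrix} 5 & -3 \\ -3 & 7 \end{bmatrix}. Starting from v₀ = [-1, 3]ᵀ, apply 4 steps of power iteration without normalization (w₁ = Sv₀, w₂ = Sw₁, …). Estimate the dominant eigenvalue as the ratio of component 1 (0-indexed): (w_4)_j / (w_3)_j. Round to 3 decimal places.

λ ≈ 9.120

w1 = Sv₀ = (5·(-1) + (-3)·3; (-3)·(-1) + 7·3) = (-14, 24)
w2 = Sw1 = (5·(-14) + (-3)·24; (-3)·(-14) + 7·24) = (-142, 210)
w3 = Sw2 = (-1340, 1896)
w4 = Sw3 = (-12388, 17292)
Ratio at component: 17292 / 1896 = 9.120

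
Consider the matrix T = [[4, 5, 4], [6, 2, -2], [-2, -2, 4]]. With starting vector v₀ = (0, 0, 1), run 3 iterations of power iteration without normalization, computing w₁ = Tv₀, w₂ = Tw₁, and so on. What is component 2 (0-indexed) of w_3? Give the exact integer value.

w1 = Tv₀ = (4, -2, 4)
w2 = Tw1 = (22, 12, 12)
w3 = Tw2 = (196, 132, -20)
The requested component of w3 is -20.

-20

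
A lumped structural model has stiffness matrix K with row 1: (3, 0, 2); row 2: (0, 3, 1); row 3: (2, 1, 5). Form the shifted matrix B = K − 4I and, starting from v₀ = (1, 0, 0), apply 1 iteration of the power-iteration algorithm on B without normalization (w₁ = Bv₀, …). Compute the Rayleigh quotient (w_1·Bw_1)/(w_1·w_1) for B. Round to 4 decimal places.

B = K − 4I has rows (-1, 0, 2); (0, -1, 1); (2, 1, 1)
w1 = Bv₀ = (-1, 0, 2)
Bw1 = (5, 2, 0)
w1·Bw1 = -5; w1·w1 = 5; μ ≈ -5/5 = -1.0000

-1.0000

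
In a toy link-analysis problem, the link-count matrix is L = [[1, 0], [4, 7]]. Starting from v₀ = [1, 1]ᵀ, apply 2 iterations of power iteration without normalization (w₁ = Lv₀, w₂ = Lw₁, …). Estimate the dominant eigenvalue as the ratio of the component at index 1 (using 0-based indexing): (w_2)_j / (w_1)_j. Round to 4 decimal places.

λ ≈ 7.3636

w1 = Lv₀ = (1, 11)
w2 = Lw1 = (1, 81)
Ratio at component: 81 / 11 = 7.3636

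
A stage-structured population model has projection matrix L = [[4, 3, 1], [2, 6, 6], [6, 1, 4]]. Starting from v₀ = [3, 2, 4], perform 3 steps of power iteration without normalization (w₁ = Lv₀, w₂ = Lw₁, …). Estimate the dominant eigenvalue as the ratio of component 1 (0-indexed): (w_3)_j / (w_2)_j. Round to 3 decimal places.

w1 = Lv₀ = (4·3 + 3·2 + 1·4; 2·3 + 6·2 + 6·4; 6·3 + 1·2 + 4·4) = (22, 42, 36)
w2 = Lw1 = (4·22 + 3·42 + 1·36; 2·22 + 6·42 + 6·36; 6·22 + 1·42 + 4·36) = (250, 512, 318)
w3 = Lw2 = (2854, 5480, 3284)
Ratio at component: 5480 / 512 = 10.703

10.703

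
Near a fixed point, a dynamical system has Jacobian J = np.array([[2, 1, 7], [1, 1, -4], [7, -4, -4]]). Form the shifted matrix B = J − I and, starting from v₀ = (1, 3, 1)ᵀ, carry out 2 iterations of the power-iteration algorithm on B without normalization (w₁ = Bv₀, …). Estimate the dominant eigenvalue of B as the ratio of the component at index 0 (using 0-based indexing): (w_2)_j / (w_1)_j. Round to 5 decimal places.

B = J − I has rows (1, 1, 7); (1, 0, -4); (7, -4, -5)
w1 = Bv₀ = (1·1 + 1·3 + 7·1; 1·1 + 0·3 + (-4)·1; 7·1 + (-4)·3 + (-5)·1) = (11, -3, -10)
w2 = Bw1 = (1·11 + 1·(-3) + 7·(-10); 1·11 + 0·(-3) + (-4)·(-10); 7·11 + (-4)·(-3) + (-5)·(-10)) = (-62, 51, 139)
Ratio: -62/11 = -5.63636

μ ≈ -5.63636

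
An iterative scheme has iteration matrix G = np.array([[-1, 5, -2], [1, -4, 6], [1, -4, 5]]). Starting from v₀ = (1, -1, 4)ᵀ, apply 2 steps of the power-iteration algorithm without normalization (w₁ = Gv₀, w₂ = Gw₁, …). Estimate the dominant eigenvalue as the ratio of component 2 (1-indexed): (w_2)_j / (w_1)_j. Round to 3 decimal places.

0.690

w1 = Gv₀ = (-14, 29, 25)
w2 = Gw1 = (109, 20, -5)
Ratio at component: 20 / 29 = 0.690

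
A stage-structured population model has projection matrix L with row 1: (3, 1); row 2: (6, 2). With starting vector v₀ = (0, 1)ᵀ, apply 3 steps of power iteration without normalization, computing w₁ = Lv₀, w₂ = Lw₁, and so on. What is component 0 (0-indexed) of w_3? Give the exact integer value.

25

w1 = Lv₀ = (3·0 + 1·1; 6·0 + 2·1) = (1, 2)
w2 = Lw1 = (3·1 + 1·2; 6·1 + 2·2) = (5, 10)
w3 = Lw2 = (25, 50)
The requested component of w3 is 25.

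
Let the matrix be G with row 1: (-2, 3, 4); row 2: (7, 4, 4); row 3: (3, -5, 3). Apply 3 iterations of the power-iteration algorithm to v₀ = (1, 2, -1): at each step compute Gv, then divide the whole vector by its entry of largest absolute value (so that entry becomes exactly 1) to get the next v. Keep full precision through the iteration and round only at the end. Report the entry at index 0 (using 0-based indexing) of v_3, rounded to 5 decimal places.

Gv0 = (0.000000, 11.000000, -10.000000); divide by 11.000000 → v1 = (0.000000, 1.000000, -0.909091)
Gv1 = (-0.636364, 0.363636, -7.727273); divide by -7.727273 → v2 = (0.082353, -0.047059, 1.000000)
Gv2 = (3.694118, 4.388235, 3.482353); divide by 4.388235 → v3 = (0.841823, 1.000000, 0.793566)
Requested entry of v3: -314/-373 = 0.84182

0.84182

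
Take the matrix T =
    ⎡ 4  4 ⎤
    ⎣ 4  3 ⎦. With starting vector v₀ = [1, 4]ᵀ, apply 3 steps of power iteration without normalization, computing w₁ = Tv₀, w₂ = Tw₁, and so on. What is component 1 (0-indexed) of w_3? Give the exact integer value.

w1 = Tv₀ = (20, 16)
w2 = Tw1 = (144, 128)
w3 = Tw2 = (1088, 960)
The requested component of w3 is 960.

960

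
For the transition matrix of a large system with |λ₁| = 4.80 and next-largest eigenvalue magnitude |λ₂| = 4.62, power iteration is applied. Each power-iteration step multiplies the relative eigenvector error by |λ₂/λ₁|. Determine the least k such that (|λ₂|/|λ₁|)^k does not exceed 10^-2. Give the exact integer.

|λ₂/λ₁| = 4.62/4.80 = 0.96250
Need k ≥ ln(10^-2) / ln(0.96250) = -4.6052 / -0.0382 ≈ 120.487
Smallest integer k satisfying the bound: 121

121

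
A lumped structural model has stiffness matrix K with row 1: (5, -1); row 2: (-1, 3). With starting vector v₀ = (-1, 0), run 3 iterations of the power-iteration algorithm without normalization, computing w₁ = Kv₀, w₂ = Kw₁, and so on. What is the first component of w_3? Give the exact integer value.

-138

w1 = Kv₀ = (-5, 1)
w2 = Kw1 = (-26, 8)
w3 = Kw2 = (-138, 50)
The requested component of w3 is -138.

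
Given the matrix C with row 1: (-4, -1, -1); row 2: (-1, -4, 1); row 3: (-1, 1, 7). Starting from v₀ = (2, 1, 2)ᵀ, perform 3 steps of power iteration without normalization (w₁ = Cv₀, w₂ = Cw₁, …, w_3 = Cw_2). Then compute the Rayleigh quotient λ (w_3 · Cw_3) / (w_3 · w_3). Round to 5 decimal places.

λ ≈ 5.65748

w1 = Cv₀ = ((-4)·2 + (-1)·1 + (-1)·2; (-1)·2 + (-4)·1 + 1·2; (-1)·2 + 1·1 + 7·2) = (-11, -4, 13)
w2 = Cw1 = ((-4)·(-11) + (-1)·(-4) + (-1)·13; (-1)·(-11) + (-4)·(-4) + 1·13; (-1)·(-11) + 1·(-4) + 7·13) = (35, 40, 98)
w3 = Cw2 = (-278, -97, 691)
Cw3 = (518, 1357, 5018)
w3·Cw3 = (-278)·518 + (-97)·1357 + 691·5018 = 3191805; w3·w3 = (-278)·(-278) + (-97)·(-97) + 691·691 = 564174
λ ≈ 3191805/564174 = 5.65748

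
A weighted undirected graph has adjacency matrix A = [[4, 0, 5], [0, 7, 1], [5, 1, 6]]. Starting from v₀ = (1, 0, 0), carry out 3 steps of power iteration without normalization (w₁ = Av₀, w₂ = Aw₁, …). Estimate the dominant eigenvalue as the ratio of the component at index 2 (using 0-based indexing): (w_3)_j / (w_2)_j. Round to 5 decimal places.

λ ≈ 10.20000

w1 = Av₀ = (4, 0, 5)
w2 = Aw1 = (41, 5, 50)
w3 = Aw2 = (414, 85, 510)
Ratio at component: 510 / 50 = 10.20000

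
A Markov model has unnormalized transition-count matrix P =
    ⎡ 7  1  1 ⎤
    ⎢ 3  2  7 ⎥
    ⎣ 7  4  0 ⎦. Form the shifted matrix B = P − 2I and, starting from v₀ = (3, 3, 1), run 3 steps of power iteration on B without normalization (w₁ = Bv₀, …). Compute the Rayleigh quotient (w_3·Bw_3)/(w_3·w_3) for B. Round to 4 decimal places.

μ ≈ 7.6833

B = P − 2I has rows (5, 1, 1); (3, 0, 7); (7, 4, -2)
w1 = Bv₀ = (5·3 + 1·3 + 1·1; 3·3 + 0·3 + 7·1; 7·3 + 4·3 + (-2)·1) = (19, 16, 31)
w2 = Bw1 = (5·19 + 1·16 + 1·31; 3·19 + 0·16 + 7·31; 7·19 + 4·16 + (-2)·31) = (142, 274, 135)
w3 = Bw2 = (1119, 1371, 1820)
Bw3 = (8786, 16097, 9677)
w3·Bw3 = 49512661; w3·w3 = 6444202; μ ≈ 49512661/6444202 = 7.6833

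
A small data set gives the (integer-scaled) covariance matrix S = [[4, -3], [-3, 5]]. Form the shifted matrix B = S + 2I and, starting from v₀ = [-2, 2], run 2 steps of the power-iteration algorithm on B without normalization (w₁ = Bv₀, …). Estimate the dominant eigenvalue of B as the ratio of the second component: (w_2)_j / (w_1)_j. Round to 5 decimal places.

μ ≈ 9.70000

B = S + 2I has rows (6, -3); (-3, 7)
w1 = Bv₀ = (6·(-2) + (-3)·2; (-3)·(-2) + 7·2) = (-18, 20)
w2 = Bw1 = (6·(-18) + (-3)·20; (-3)·(-18) + 7·20) = (-168, 194)
Ratio: 194/20 = 9.70000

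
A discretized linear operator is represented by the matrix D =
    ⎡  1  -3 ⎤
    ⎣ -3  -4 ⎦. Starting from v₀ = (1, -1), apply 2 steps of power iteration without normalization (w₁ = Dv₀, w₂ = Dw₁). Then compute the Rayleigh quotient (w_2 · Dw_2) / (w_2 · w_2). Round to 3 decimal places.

-3.607

w1 = Dv₀ = (4, 1)
w2 = Dw1 = (1, -16)
Dw2 = (49, 61)
w2·Dw2 = 1·49 + (-16)·61 = -927; w2·w2 = 1·1 + (-16)·(-16) = 257
λ ≈ -927/257 = -3.607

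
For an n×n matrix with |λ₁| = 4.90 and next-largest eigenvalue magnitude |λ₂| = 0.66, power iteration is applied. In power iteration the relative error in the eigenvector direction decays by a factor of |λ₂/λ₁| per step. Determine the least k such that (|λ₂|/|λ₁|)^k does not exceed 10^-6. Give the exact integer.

7

|λ₂/λ₁| = 0.66/4.90 = 0.13469
Need k ≥ ln(10^-6) / ln(0.13469) = -13.8155 / -2.0048 ≈ 6.891
Smallest integer k satisfying the bound: 7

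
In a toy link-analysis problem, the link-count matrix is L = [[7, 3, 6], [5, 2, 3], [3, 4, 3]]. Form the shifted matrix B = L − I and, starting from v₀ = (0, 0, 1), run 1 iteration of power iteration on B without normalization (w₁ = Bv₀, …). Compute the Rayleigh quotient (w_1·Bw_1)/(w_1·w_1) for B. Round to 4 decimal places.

B = L − I has rows (6, 3, 6); (5, 1, 3); (3, 4, 2)
w1 = Bv₀ = (6·0 + 3·0 + 6·1; 5·0 + 1·0 + 3·1; 3·0 + 4·0 + 2·1) = (6, 3, 2)
Bw1 = (57, 39, 34)
w1·Bw1 = 527; w1·w1 = 49; μ ≈ 527/49 = 10.7551

10.7551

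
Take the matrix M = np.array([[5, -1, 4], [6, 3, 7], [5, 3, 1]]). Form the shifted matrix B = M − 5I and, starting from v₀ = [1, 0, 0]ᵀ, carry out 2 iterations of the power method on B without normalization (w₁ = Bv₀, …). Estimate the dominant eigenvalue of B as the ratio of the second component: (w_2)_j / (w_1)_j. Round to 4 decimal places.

B = M − 5I has rows (0, -1, 4); (6, -2, 7); (5, 3, -4)
w1 = Bv₀ = (0·1 + (-1)·0 + 4·0; 6·1 + (-2)·0 + 7·0; 5·1 + 3·0 + (-4)·0) = (0, 6, 5)
w2 = Bw1 = (0·0 + (-1)·6 + 4·5; 6·0 + (-2)·6 + 7·5; 5·0 + 3·6 + (-4)·5) = (14, 23, -2)
Ratio: 23/6 = 3.8333

3.8333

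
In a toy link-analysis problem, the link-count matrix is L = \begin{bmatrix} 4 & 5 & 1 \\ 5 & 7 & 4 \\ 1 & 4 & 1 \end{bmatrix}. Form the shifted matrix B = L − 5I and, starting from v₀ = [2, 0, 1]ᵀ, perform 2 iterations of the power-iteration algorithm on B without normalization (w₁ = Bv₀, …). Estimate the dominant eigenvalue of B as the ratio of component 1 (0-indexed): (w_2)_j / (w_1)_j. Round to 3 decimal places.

μ ≈ 1.071

B = L − 5I has rows (-1, 5, 1); (5, 2, 4); (1, 4, -4)
w1 = Bv₀ = (-1, 14, -2)
w2 = Bw1 = (69, 15, 63)
Ratio: 15/14 = 1.071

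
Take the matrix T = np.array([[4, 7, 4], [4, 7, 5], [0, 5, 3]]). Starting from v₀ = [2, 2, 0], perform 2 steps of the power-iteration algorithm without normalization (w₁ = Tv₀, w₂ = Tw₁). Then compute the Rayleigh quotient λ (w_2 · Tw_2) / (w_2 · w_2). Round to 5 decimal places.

w1 = Tv₀ = (4·2 + 7·2 + 4·0; 4·2 + 7·2 + 5·0; 0·2 + 5·2 + 3·0) = (22, 22, 10)
w2 = Tw1 = (4·22 + 7·22 + 4·10; 4·22 + 7·22 + 5·10; 0·22 + 5·22 + 3·10) = (282, 292, 140)
Tw2 = (3732, 3872, 1880)
w2·Tw2 = 282·3732 + 292·3872 + 140·1880 = 2446248; w2·w2 = 282·282 + 292·292 + 140·140 = 184388
λ ≈ 2446248/184388 = 13.26685

13.26685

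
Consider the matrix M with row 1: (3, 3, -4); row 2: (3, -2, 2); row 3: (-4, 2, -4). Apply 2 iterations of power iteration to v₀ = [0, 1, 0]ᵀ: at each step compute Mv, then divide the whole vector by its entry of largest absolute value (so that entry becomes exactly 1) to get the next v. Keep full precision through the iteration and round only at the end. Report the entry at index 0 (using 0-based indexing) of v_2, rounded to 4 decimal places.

0.2083

Mv0 = (3.00000, -2.00000, 2.00000); divide by 3.00000 → v1 = (1.00000, -0.66667, 0.66667)
Mv1 = (-1.66667, 5.66667, -8.00000); divide by -8.00000 → v2 = (0.20833, -0.70833, 1.00000)
Requested entry of v2: -5/-24 = 0.2083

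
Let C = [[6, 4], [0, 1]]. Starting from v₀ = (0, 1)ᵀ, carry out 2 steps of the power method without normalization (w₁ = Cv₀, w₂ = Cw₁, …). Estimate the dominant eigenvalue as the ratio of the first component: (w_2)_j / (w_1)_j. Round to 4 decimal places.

w1 = Cv₀ = (4, 1)
w2 = Cw1 = (28, 1)
Ratio at component: 28 / 4 = 7.0000

7.0000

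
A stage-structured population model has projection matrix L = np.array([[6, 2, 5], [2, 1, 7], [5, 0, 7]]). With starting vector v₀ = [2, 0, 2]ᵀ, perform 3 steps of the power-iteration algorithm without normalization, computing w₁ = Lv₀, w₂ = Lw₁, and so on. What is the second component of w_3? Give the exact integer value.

2752

w1 = Lv₀ = (22, 18, 24)
w2 = Lw1 = (288, 230, 278)
w3 = Lw2 = (3578, 2752, 3386)
The requested component of w3 is 2752.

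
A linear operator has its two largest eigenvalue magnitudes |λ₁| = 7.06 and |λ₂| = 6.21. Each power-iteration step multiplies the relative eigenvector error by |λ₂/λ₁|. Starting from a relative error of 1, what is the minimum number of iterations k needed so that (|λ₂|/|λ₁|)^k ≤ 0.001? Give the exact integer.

|λ₂/λ₁| = 6.21/7.06 = 0.87960
Need k ≥ ln(0.001) / ln(0.87960) = -6.9078 / -0.1283 ≈ 53.847
Smallest integer k satisfying the bound: 54

54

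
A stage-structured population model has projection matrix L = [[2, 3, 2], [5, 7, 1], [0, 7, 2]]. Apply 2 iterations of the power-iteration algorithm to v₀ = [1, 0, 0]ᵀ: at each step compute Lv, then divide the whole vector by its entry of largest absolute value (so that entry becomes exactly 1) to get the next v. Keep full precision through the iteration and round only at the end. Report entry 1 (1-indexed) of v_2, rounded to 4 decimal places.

Lv0 = (2.00000, 5.00000, 0.00000); divide by 5.00000 → v1 = (0.40000, 1.00000, 0.00000)
Lv1 = (3.80000, 9.00000, 7.00000); divide by 9.00000 → v2 = (0.42222, 1.00000, 0.77778)
Requested entry of v2: 19/45 = 0.4222

0.4222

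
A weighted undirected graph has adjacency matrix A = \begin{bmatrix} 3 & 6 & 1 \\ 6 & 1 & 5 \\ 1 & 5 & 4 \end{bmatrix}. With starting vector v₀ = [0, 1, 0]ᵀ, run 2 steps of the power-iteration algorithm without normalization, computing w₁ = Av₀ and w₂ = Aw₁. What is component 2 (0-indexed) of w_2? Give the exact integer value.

31

w1 = Av₀ = (6, 1, 5)
w2 = Aw1 = (29, 62, 31)
The requested component of w2 is 31.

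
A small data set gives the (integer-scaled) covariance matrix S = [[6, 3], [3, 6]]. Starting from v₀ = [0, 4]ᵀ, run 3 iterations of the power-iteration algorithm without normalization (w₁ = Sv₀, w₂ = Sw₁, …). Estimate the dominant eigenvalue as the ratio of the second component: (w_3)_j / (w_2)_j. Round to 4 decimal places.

w1 = Sv₀ = (12, 24)
w2 = Sw1 = (144, 180)
w3 = Sw2 = (1404, 1512)
Ratio at component: 1512 / 180 = 8.4000

8.4000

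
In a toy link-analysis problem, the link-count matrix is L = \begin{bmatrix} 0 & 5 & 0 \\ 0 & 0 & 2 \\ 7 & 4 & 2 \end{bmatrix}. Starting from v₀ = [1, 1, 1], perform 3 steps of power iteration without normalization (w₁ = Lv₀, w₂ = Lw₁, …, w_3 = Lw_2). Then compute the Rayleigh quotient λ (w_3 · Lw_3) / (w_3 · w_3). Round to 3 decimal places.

λ ≈ 6.202

w1 = Lv₀ = (0·1 + 5·1 + 0·1; 0·1 + 0·1 + 2·1; 7·1 + 4·1 + 2·1) = (5, 2, 13)
w2 = Lw1 = (0·5 + 5·2 + 0·13; 0·5 + 0·2 + 2·13; 7·5 + 4·2 + 2·13) = (10, 26, 69)
w3 = Lw2 = (130, 138, 312)
Lw3 = (690, 624, 2086)
w3·Lw3 = 130·690 + 138·624 + 312·2086 = 826644; w3·w3 = 130·130 + 138·138 + 312·312 = 133288
λ ≈ 826644/133288 = 6.202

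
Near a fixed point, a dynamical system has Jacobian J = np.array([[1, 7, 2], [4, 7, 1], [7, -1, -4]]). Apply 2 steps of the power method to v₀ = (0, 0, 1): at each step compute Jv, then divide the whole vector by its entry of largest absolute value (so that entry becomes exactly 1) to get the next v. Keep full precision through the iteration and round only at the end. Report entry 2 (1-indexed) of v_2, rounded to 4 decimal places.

Jv0 = (2.00000, 1.00000, -4.00000); divide by -4.00000 → v1 = (-0.50000, -0.25000, 1.00000)
Jv1 = (-0.25000, -2.75000, -7.25000); divide by -7.25000 → v2 = (0.03448, 0.37931, 1.00000)
Requested entry of v2: 11/29 = 0.3793

0.3793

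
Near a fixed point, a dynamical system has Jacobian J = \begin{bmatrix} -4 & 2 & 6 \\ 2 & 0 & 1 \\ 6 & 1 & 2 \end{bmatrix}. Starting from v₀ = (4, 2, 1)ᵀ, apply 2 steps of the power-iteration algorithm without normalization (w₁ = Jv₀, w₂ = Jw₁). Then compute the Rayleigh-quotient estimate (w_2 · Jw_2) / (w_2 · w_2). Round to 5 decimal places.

w1 = Jv₀ = ((-4)·4 + 2·2 + 6·1; 2·4 + 0·2 + 1·1; 6·4 + 1·2 + 2·1) = (-6, 9, 28)
w2 = Jw1 = ((-4)·(-6) + 2·9 + 6·28; 2·(-6) + 0·9 + 1·28; 6·(-6) + 1·9 + 2·28) = (210, 16, 29)
Jw2 = (-634, 449, 1334)
w2·Jw2 = 210·(-634) + 16·449 + 29·1334 = -87270; w2·w2 = 210·210 + 16·16 + 29·29 = 45197
λ ≈ -87270/45197 = -1.93088

λ ≈ -1.93088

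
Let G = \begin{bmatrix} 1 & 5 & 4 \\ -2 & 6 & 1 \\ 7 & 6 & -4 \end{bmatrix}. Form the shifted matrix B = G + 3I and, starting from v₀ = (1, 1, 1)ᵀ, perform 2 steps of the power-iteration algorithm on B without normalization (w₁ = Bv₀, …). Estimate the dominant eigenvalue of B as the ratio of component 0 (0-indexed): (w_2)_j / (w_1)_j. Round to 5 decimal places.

B = G + 3I has rows (4, 5, 4); (-2, 9, 1); (7, 6, -1)
w1 = Bv₀ = (13, 8, 12)
w2 = Bw1 = (140, 58, 127)
Ratio: 140/13 = 10.76923

10.76923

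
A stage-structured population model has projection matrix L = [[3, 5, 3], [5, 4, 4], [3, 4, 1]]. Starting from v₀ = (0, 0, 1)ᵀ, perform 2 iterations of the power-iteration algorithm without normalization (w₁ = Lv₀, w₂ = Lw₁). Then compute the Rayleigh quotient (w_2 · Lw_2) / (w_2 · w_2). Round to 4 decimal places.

λ ≈ 10.9812

w1 = Lv₀ = (3·0 + 5·0 + 3·1; 5·0 + 4·0 + 4·1; 3·0 + 4·0 + 1·1) = (3, 4, 1)
w2 = Lw1 = (3·3 + 5·4 + 3·1; 5·3 + 4·4 + 4·1; 3·3 + 4·4 + 1·1) = (32, 35, 26)
Lw2 = (349, 404, 262)
w2·Lw2 = 32·349 + 35·404 + 26·262 = 32120; w2·w2 = 32·32 + 35·35 + 26·26 = 2925
λ ≈ 32120/2925 = 10.9812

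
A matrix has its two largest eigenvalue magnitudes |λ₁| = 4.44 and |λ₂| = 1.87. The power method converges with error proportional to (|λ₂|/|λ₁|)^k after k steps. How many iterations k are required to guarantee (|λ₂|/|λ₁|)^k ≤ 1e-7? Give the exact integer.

|λ₂/λ₁| = 1.87/4.44 = 0.42117
Need k ≥ ln(1e-7) / ln(0.42117) = -16.1181 / -0.8647 ≈ 18.640
Smallest integer k satisfying the bound: 19

19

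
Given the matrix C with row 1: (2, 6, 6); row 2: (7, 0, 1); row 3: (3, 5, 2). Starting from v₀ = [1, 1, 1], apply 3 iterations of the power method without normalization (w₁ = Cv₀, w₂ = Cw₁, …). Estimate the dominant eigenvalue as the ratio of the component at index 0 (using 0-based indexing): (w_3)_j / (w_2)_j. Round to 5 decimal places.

w1 = Cv₀ = (2·1 + 6·1 + 6·1; 7·1 + 0·1 + 1·1; 3·1 + 5·1 + 2·1) = (14, 8, 10)
w2 = Cw1 = (2·14 + 6·8 + 6·10; 7·14 + 0·8 + 1·10; 3·14 + 5·8 + 2·10) = (136, 108, 102)
w3 = Cw2 = (1532, 1054, 1152)
Ratio at component: 1532 / 136 = 11.26471

λ ≈ 11.26471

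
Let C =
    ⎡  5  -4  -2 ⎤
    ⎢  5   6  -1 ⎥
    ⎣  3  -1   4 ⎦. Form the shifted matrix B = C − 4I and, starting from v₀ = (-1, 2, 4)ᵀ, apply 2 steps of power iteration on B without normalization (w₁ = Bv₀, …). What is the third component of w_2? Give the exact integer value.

-46

B = C − 4I has rows (1, -4, -2); (5, 2, -1); (3, -1, 0)
w1 = Bv₀ = (-17, -5, -5)
w2 = Bw1 = (13, -90, -46)
Requested component of w2: -46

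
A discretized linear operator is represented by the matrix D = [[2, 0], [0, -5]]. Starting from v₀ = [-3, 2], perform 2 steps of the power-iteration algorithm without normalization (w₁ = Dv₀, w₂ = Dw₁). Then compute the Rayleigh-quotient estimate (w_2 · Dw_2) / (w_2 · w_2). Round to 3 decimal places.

λ ≈ -4.619

w1 = Dv₀ = (2·(-3) + 0·2; 0·(-3) + (-5)·2) = (-6, -10)
w2 = Dw1 = (2·(-6) + 0·(-10); 0·(-6) + (-5)·(-10)) = (-12, 50)
Dw2 = (-24, -250)
w2·Dw2 = (-12)·(-24) + 50·(-250) = -12212; w2·w2 = (-12)·(-12) + 50·50 = 2644
λ ≈ -12212/2644 = -4.619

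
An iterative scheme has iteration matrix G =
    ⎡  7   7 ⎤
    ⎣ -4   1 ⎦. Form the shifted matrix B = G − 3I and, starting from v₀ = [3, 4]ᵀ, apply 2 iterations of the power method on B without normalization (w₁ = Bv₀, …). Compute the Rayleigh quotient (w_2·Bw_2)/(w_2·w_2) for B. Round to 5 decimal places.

μ ≈ -2.32432

B = G − 3I has rows (4, 7); (-4, -2)
w1 = Bv₀ = (40, -20)
w2 = Bw1 = (20, -120)
Bw2 = (-760, 160)
w2·Bw2 = -34400; w2·w2 = 14800; μ ≈ -34400/14800 = -2.32432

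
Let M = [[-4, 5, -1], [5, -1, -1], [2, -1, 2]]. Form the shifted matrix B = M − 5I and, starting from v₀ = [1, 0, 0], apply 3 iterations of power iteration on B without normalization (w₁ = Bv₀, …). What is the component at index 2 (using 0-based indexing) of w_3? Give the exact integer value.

B = M − 5I has rows (-9, 5, -1); (5, -6, -1); (2, -1, -3)
w1 = Bv₀ = ((-9)·1 + 5·0 + (-1)·0; 5·1 + (-6)·0 + (-1)·0; 2·1 + (-1)·0 + (-3)·0) = (-9, 5, 2)
w2 = Bw1 = ((-9)·(-9) + 5·5 + (-1)·2; 5·(-9) + (-6)·5 + (-1)·2; 2·(-9) + (-1)·5 + (-3)·2) = (104, -77, -29)
w3 = Bw2 = (-1292, 1011, 372)
Requested component of w3: 372

372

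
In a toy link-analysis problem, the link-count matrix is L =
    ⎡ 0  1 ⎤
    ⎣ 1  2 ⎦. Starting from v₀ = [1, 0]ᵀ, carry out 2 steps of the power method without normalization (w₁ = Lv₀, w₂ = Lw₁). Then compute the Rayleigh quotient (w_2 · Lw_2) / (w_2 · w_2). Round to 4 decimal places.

λ ≈ 2.4000

w1 = Lv₀ = (0·1 + 1·0; 1·1 + 2·0) = (0, 1)
w2 = Lw1 = (0·0 + 1·1; 1·0 + 2·1) = (1, 2)
Lw2 = (2, 5)
w2·Lw2 = 1·2 + 2·5 = 12; w2·w2 = 1·1 + 2·2 = 5
λ ≈ 12/5 = 2.4000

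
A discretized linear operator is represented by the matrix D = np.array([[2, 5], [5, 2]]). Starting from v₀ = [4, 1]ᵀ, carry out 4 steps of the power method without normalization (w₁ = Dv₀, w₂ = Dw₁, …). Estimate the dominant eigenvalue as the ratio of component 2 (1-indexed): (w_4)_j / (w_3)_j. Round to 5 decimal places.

w1 = Dv₀ = (13, 22)
w2 = Dw1 = (136, 109)
w3 = Dw2 = (817, 898)
w4 = Dw3 = (6124, 5881)
Ratio at component: 5881 / 898 = 6.54900

λ ≈ 6.54900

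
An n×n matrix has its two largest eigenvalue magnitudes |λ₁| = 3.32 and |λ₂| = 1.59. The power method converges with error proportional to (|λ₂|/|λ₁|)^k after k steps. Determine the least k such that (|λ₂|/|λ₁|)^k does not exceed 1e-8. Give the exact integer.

26

|λ₂/λ₁| = 1.59/3.32 = 0.47892
Need k ≥ ln(1e-8) / ln(0.47892) = -18.4207 / -0.7362 ≈ 25.020
Smallest integer k satisfying the bound: 26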